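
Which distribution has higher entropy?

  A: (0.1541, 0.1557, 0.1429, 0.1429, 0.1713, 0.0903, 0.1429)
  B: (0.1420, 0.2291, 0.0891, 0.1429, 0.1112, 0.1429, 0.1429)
A

Both distributions are close to uniform, making this a harder comparison.

H(A) = 2.7860 bits
H(B) = 2.7533 bits

The distribution closer to uniform has higher entropy.
Answer: A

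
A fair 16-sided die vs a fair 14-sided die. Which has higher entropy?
16-sided die

Both are uniform distributions; for uniform over n outcomes, H = log₂(n). H(16-sided) = log₂(16) = 4.000 bits and H(14-sided) = log₂(14) = 3.807 bits. More outcomes in a uniform distribution means higher entropy.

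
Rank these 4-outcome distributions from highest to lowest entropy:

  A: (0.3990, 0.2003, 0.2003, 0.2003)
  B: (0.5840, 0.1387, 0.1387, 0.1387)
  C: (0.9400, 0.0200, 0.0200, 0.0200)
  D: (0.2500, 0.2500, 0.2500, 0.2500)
D > A > B > C

Key insight: Entropy is maximized by uniform distributions and minimized by concentrated distributions.

Entropies:
  H(A) = 1.9229 bits
  H(B) = 1.6389 bits
  H(C) = 0.4225 bits
  H(D) = 2.0000 bits

Ranking: D > A > B > C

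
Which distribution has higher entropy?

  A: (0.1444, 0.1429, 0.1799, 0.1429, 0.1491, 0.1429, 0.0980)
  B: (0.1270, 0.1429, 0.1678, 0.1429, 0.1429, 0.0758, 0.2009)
A

Both distributions are close to uniform, making this a harder comparison.

H(A) = 2.7893 bits
H(B) = 2.7606 bits

The distribution closer to uniform has higher entropy.
Answer: A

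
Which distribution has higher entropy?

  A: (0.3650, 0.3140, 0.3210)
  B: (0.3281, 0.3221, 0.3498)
B

Both distributions are close to uniform, making this a harder comparison.

H(A) = 1.5817 bits
H(B) = 1.5840 bits

The distribution closer to uniform has higher entropy.
Answer: B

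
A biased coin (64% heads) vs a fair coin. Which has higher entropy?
Fair coin

The fair coin is uniform (p=0.5), maximizing binary entropy at 1 bit. The biased coin has H(0.64) ≈ 0.943 bits — its outcome is more predictable, so its entropy is lower.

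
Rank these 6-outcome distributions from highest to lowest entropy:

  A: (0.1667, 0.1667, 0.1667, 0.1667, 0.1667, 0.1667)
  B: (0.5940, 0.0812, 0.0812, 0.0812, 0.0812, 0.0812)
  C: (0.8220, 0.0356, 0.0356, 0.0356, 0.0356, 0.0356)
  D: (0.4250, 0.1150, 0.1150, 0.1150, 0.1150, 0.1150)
A > D > B > C

Key insight: Entropy is maximized by uniform distributions and minimized by concentrated distributions.

Entropies:
  H(A) = 2.5850 bits
  H(B) = 1.9171 bits
  H(C) = 1.0890 bits
  H(D) = 2.3188 bits

Ranking: A > D > B > C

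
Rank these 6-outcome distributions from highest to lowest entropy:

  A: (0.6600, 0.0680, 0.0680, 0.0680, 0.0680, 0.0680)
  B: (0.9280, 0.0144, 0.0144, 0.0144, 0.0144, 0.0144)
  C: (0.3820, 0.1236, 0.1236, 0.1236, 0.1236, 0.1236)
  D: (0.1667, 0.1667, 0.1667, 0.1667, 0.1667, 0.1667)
D > C > A > B

Key insight: Entropy is maximized by uniform distributions and minimized by concentrated distributions.

Entropies:
  H(A) = 1.7143 bits
  H(B) = 0.5405 bits
  H(C) = 2.3944 bits
  H(D) = 2.5850 bits

Ranking: D > C > A > B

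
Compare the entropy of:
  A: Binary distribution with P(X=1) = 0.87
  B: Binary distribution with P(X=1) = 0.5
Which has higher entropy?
B

For binary distributions, entropy is maximized at p=0.5 and decreases as p moves toward 0 or 1.

H(A) = H(0.87) = 0.5574 bits
H(B) = H(0.5) = 1.0000 bits

Distribution B (p=0.5) is closer to uniform (p=0.5), so it has higher entropy.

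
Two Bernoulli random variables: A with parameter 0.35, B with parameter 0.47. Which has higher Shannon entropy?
B

For binary distributions, entropy is maximized at p=0.5 and decreases as p moves toward 0 or 1.

H(A) = H(0.35) = 0.9341 bits
H(B) = H(0.47) = 0.9974 bits

Distribution B (p=0.47) is closer to uniform (p=0.5), so it has higher entropy.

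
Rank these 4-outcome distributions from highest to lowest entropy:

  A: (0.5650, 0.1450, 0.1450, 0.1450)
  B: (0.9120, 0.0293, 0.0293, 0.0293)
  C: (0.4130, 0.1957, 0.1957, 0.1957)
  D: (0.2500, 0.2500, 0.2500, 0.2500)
D > C > A > B

Key insight: Entropy is maximized by uniform distributions and minimized by concentrated distributions.

Entropies:
  H(A) = 1.6772 bits
  H(B) = 0.5692 bits
  H(C) = 1.9084 bits
  H(D) = 2.0000 bits

Ranking: D > C > A > B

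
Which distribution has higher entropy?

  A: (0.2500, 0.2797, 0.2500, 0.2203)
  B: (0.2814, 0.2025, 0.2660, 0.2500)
A

Both distributions are close to uniform, making this a harder comparison.

H(A) = 1.9949 bits
H(B) = 1.9896 bits

The distribution closer to uniform has higher entropy.
Answer: A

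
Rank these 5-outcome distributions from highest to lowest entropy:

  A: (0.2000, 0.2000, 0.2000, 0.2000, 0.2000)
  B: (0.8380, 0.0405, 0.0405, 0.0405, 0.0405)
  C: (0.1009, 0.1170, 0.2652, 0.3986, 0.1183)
A > C > B

Key insight: Entropy is maximized by uniform distributions and minimized by concentrated distributions.

- Uniform distributions have maximum entropy log₂(5) = 2.3219 bits
- The more "peaked" or concentrated a distribution, the lower its entropy

Entropies:
  H(A) = 2.3219 bits
  H(B) = 0.9631 bits
  H(C) = 2.0971 bits

Ranking: A > C > B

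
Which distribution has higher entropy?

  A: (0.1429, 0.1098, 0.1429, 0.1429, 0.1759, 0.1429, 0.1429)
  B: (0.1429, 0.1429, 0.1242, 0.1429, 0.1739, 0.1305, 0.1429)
B

Both distributions are close to uniform, making this a harder comparison.

H(A) = 2.7962 bits
H(B) = 2.8001 bits

The distribution closer to uniform has higher entropy.
Answer: B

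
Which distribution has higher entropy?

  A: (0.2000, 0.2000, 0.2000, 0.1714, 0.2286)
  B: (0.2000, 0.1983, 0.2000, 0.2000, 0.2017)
B

Both distributions are close to uniform, making this a harder comparison.

H(A) = 2.3160 bits
H(B) = 2.3219 bits

The distribution closer to uniform has higher entropy.
Answer: B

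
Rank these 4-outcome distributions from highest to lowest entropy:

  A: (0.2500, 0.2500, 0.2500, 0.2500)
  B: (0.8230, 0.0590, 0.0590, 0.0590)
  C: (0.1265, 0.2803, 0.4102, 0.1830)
A > C > B

Key insight: Entropy is maximized by uniform distributions and minimized by concentrated distributions.

- Uniform distributions have maximum entropy log₂(4) = 2.0000 bits
- The more "peaked" or concentrated a distribution, the lower its entropy

Entropies:
  H(A) = 2.0000 bits
  H(B) = 0.9540 bits
  H(C) = 1.8673 bits

Ranking: A > C > B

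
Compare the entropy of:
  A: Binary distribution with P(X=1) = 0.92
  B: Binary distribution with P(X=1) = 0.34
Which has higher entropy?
B

For binary distributions, entropy is maximized at p=0.5 and decreases as p moves toward 0 or 1.

H(A) = H(0.92) = 0.4022 bits
H(B) = H(0.34) = 0.9248 bits

Distribution B (p=0.34) is closer to uniform (p=0.5), so it has higher entropy.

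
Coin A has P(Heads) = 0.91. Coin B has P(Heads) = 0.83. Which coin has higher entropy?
B

For binary distributions, entropy is maximized at p=0.5 and decreases as p moves toward 0 or 1.

H(A) = H(0.91) = 0.4365 bits
H(B) = H(0.83) = 0.6577 bits

Distribution B (p=0.83) is closer to uniform (p=0.5), so it has higher entropy.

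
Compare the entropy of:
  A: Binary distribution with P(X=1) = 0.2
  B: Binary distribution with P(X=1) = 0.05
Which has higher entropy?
A

For binary distributions, entropy is maximized at p=0.5 and decreases as p moves toward 0 or 1.

H(A) = H(0.2) = 0.7219 bits
H(B) = H(0.05) = 0.2864 bits

Distribution A (p=0.2) is closer to uniform (p=0.5), so it has higher entropy.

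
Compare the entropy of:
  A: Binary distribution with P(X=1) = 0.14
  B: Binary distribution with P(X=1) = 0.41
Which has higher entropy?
B

For binary distributions, entropy is maximized at p=0.5 and decreases as p moves toward 0 or 1.

H(A) = H(0.14) = 0.5842 bits
H(B) = H(0.41) = 0.9765 bits

Distribution B (p=0.41) is closer to uniform (p=0.5), so it has higher entropy.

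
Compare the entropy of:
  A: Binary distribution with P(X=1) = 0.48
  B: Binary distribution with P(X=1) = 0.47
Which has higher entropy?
A

For binary distributions, entropy is maximized at p=0.5 and decreases as p moves toward 0 or 1.

H(A) = H(0.48) = 0.9988 bits
H(B) = H(0.47) = 0.9974 bits

Distribution A (p=0.48) is closer to uniform (p=0.5), so it has higher entropy.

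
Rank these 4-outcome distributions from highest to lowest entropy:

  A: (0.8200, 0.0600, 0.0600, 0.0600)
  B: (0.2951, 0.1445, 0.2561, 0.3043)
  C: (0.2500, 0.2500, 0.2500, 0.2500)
C > B > A

Key insight: Entropy is maximized by uniform distributions and minimized by concentrated distributions.

- Uniform distributions have maximum entropy log₂(4) = 2.0000 bits
- The more "peaked" or concentrated a distribution, the lower its entropy

Entropies:
  H(A) = 0.9654 bits
  H(B) = 1.9485 bits
  H(C) = 2.0000 bits

Ranking: C > B > A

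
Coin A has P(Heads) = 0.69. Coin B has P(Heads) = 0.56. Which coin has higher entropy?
B

For binary distributions, entropy is maximized at p=0.5 and decreases as p moves toward 0 or 1.

H(A) = H(0.69) = 0.8932 bits
H(B) = H(0.56) = 0.9896 bits

Distribution B (p=0.56) is closer to uniform (p=0.5), so it has higher entropy.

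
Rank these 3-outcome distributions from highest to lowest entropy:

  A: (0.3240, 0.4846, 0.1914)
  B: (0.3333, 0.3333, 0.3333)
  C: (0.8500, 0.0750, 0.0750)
B > A > C

Key insight: Entropy is maximized by uniform distributions and minimized by concentrated distributions.

- Uniform distributions have maximum entropy log₂(3) = 1.5850 bits
- The more "peaked" or concentrated a distribution, the lower its entropy

Entropies:
  H(A) = 1.4898 bits
  H(B) = 1.5850 bits
  H(C) = 0.7598 bits

Ranking: B > A > C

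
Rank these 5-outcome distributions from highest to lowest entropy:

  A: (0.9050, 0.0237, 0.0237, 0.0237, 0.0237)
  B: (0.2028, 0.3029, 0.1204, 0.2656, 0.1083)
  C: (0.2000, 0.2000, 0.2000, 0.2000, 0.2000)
C > B > A

Key insight: Entropy is maximized by uniform distributions and minimized by concentrated distributions.

- Uniform distributions have maximum entropy log₂(5) = 2.3219 bits
- The more "peaked" or concentrated a distribution, the lower its entropy

Entropies:
  H(A) = 0.6429 bits
  H(B) = 2.2118 bits
  H(C) = 2.3219 bits

Ranking: C > B > A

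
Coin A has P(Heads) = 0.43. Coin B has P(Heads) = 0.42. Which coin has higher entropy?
A

For binary distributions, entropy is maximized at p=0.5 and decreases as p moves toward 0 or 1.

H(A) = H(0.43) = 0.9858 bits
H(B) = H(0.42) = 0.9815 bits

Distribution A (p=0.43) is closer to uniform (p=0.5), so it has higher entropy.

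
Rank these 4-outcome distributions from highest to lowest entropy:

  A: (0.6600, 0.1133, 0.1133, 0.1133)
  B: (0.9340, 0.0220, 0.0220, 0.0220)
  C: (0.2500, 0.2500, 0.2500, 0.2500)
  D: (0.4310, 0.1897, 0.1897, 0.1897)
C > D > A > B

Key insight: Entropy is maximized by uniform distributions and minimized by concentrated distributions.

Entropies:
  H(A) = 1.4637 bits
  H(B) = 0.4554 bits
  H(C) = 2.0000 bits
  H(D) = 1.8881 bits

Ranking: C > D > A > B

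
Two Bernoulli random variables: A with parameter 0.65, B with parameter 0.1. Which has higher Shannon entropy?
A

For binary distributions, entropy is maximized at p=0.5 and decreases as p moves toward 0 or 1.

H(A) = H(0.65) = 0.9341 bits
H(B) = H(0.1) = 0.4690 bits

Distribution A (p=0.65) is closer to uniform (p=0.5), so it has higher entropy.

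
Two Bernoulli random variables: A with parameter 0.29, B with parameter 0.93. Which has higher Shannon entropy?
A

For binary distributions, entropy is maximized at p=0.5 and decreases as p moves toward 0 or 1.

H(A) = H(0.29) = 0.8687 bits
H(B) = H(0.93) = 0.3659 bits

Distribution A (p=0.29) is closer to uniform (p=0.5), so it has higher entropy.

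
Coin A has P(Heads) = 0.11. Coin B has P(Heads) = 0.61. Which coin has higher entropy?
B

For binary distributions, entropy is maximized at p=0.5 and decreases as p moves toward 0 or 1.

H(A) = H(0.11) = 0.4999 bits
H(B) = H(0.61) = 0.9648 bits

Distribution B (p=0.61) is closer to uniform (p=0.5), so it has higher entropy.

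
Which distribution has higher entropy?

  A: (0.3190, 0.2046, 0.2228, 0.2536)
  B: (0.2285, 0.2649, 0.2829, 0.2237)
B

Both distributions are close to uniform, making this a harder comparison.

H(A) = 1.9788 bits
H(B) = 1.9929 bits

The distribution closer to uniform has higher entropy.
Answer: B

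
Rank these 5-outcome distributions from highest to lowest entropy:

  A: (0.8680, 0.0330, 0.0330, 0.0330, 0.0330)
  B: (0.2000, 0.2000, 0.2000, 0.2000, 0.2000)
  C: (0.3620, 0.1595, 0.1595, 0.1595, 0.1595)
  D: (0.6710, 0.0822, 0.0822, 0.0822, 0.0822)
B > C > D > A

Key insight: Entropy is maximized by uniform distributions and minimized by concentrated distributions.

Entropies:
  H(A) = 0.8269 bits
  H(B) = 2.3219 bits
  H(C) = 2.2203 bits
  H(D) = 1.5719 bits

Ranking: B > C > D > A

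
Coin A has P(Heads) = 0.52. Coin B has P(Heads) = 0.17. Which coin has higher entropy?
A

For binary distributions, entropy is maximized at p=0.5 and decreases as p moves toward 0 or 1.

H(A) = H(0.52) = 0.9988 bits
H(B) = H(0.17) = 0.6577 bits

Distribution A (p=0.52) is closer to uniform (p=0.5), so it has higher entropy.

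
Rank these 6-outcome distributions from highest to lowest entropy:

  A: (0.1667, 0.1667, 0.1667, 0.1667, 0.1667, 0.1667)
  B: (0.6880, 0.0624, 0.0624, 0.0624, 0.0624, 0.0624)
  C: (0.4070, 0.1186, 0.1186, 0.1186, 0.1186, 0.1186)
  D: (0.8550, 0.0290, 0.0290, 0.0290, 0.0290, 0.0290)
A > C > B > D

Key insight: Entropy is maximized by uniform distributions and minimized by concentrated distributions.

Entropies:
  H(A) = 2.5850 bits
  H(B) = 1.6199 bits
  H(C) = 2.3518 bits
  H(D) = 0.9339 bits

Ranking: A > C > B > D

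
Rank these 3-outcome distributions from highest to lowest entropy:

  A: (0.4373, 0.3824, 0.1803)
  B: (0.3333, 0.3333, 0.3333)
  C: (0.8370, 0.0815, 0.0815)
B > A > C

Key insight: Entropy is maximized by uniform distributions and minimized by concentrated distributions.

- Uniform distributions have maximum entropy log₂(3) = 1.5850 bits
- The more "peaked" or concentrated a distribution, the lower its entropy

Entropies:
  H(A) = 1.4978 bits
  H(B) = 1.5850 bits
  H(C) = 0.8044 bits

Ranking: B > A > C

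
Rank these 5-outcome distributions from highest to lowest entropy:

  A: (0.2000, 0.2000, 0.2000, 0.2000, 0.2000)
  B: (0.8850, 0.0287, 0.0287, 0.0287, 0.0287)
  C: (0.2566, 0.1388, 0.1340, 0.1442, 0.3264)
A > C > B

Key insight: Entropy is maximized by uniform distributions and minimized by concentrated distributions.

- Uniform distributions have maximum entropy log₂(5) = 2.3219 bits
- The more "peaked" or concentrated a distribution, the lower its entropy

Entropies:
  H(A) = 2.3219 bits
  H(B) = 0.7448 bits
  H(C) = 2.2176 bits

Ranking: A > C > B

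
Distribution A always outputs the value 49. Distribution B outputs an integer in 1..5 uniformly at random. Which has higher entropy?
B

A is deterministic, so H(A) = 0. B is uniform over 5 outcomes, so H(B) = log₂(5) = 2.322 bits. Any distribution with genuine randomness has higher entropy than a deterministic one.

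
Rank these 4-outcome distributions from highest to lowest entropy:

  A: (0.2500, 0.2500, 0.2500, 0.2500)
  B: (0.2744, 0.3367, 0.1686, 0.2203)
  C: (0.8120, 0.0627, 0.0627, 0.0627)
A > B > C

Key insight: Entropy is maximized by uniform distributions and minimized by concentrated distributions.

- Uniform distributions have maximum entropy log₂(4) = 2.0000 bits
- The more "peaked" or concentrated a distribution, the lower its entropy

Entropies:
  H(A) = 2.0000 bits
  H(B) = 1.9545 bits
  H(C) = 0.9952 bits

Ranking: A > B > C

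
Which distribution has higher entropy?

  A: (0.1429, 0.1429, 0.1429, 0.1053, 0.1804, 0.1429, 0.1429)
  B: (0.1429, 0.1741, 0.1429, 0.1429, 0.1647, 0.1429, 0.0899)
A

Both distributions are close to uniform, making this a harder comparison.

H(A) = 2.7930 bits
H(B) = 2.7841 bits

The distribution closer to uniform has higher entropy.
Answer: A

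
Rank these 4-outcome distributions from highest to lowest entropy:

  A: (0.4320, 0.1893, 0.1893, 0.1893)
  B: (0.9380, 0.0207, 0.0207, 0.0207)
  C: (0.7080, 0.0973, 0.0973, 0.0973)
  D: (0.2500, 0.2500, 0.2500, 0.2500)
D > A > C > B

Key insight: Entropy is maximized by uniform distributions and minimized by concentrated distributions.

Entropies:
  H(A) = 1.8869 bits
  H(B) = 0.4336 bits
  H(C) = 1.3341 bits
  H(D) = 2.0000 bits

Ranking: D > A > C > B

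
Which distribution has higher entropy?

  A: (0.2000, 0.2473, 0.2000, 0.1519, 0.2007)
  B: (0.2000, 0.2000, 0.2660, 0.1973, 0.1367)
A

Both distributions are close to uniform, making this a harder comparison.

H(A) = 2.3053 bits
H(B) = 2.2914 bits

The distribution closer to uniform has higher entropy.
Answer: A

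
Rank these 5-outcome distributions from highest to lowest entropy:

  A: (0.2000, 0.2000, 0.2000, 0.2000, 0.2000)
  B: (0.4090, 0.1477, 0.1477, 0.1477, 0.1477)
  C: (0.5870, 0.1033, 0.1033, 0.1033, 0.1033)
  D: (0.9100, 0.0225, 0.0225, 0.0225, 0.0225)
A > B > C > D

Key insight: Entropy is maximized by uniform distributions and minimized by concentrated distributions.

Entropies:
  H(A) = 2.3219 bits
  H(B) = 2.1580 bits
  H(C) = 1.8040 bits
  H(D) = 0.6165 bits

Ranking: A > B > C > D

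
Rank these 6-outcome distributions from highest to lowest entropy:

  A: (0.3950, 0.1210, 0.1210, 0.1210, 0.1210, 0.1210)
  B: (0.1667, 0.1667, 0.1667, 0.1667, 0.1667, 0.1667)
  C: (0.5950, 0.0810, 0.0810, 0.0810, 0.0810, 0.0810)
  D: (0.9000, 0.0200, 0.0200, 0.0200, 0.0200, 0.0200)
B > A > C > D

Key insight: Entropy is maximized by uniform distributions and minimized by concentrated distributions.

Entropies:
  H(A) = 2.3727 bits
  H(B) = 2.5850 bits
  H(C) = 1.9142 bits
  H(D) = 0.7012 bits

Ranking: B > A > C > D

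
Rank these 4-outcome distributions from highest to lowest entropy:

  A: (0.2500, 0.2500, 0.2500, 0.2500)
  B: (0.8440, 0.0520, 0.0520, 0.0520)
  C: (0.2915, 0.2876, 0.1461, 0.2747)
A > C > B

Key insight: Entropy is maximized by uniform distributions and minimized by concentrated distributions.

- Uniform distributions have maximum entropy log₂(4) = 2.0000 bits
- The more "peaked" or concentrated a distribution, the lower its entropy

Entropies:
  H(A) = 2.0000 bits
  H(B) = 0.8719 bits
  H(C) = 1.9530 bits

Ranking: A > C > B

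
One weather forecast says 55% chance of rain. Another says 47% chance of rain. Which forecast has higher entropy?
47% forecast

Treat each forecast as a Bernoulli distribution. Binary entropy is maximized at p=0.5 and falls off symmetrically toward 0 or 1. The 47% forecast is closer to 50%, so it is more uncertain. H(55%) ≈ 0.993 bits, H(47%) ≈ 0.997 bits.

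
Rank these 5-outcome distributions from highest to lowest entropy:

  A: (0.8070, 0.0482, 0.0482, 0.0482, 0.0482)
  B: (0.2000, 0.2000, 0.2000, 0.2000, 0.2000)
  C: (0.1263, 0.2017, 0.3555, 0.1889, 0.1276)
B > C > A

Key insight: Entropy is maximized by uniform distributions and minimized by concentrated distributions.

- Uniform distributions have maximum entropy log₂(5) = 2.3219 bits
- The more "peaked" or concentrated a distribution, the lower its entropy

Entropies:
  H(A) = 1.0937 bits
  H(B) = 2.3219 bits
  H(C) = 2.2064 bits

Ranking: B > C > A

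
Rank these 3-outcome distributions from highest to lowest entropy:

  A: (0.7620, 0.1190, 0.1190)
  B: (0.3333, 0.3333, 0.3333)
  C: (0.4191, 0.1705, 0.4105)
B > C > A

Key insight: Entropy is maximized by uniform distributions and minimized by concentrated distributions.

- Uniform distributions have maximum entropy log₂(3) = 1.5850 bits
- The more "peaked" or concentrated a distribution, the lower its entropy

Entropies:
  H(A) = 1.0297 bits
  H(B) = 1.5850 bits
  H(C) = 1.4883 bits

Ranking: B > C > A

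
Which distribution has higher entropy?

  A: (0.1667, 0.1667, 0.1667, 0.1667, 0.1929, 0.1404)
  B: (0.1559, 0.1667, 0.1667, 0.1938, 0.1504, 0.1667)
B

Both distributions are close to uniform, making this a harder comparison.

H(A) = 2.5790 bits
H(B) = 2.5802 bits

The distribution closer to uniform has higher entropy.
Answer: B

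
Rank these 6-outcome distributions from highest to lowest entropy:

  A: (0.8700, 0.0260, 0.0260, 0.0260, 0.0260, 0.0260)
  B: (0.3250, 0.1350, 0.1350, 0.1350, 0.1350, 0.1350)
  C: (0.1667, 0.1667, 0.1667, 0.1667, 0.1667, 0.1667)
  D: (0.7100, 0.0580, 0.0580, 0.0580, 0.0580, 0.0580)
C > B > D > A

Key insight: Entropy is maximized by uniform distributions and minimized by concentrated distributions.

Entropies:
  H(A) = 0.8593 bits
  H(B) = 2.4770 bits
  H(C) = 2.5850 bits
  H(D) = 1.5421 bits

Ranking: C > B > D > A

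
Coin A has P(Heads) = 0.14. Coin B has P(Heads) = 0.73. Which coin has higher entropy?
B

For binary distributions, entropy is maximized at p=0.5 and decreases as p moves toward 0 or 1.

H(A) = H(0.14) = 0.5842 bits
H(B) = H(0.73) = 0.8415 bits

Distribution B (p=0.73) is closer to uniform (p=0.5), so it has higher entropy.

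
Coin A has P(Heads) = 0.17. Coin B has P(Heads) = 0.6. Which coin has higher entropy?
B

For binary distributions, entropy is maximized at p=0.5 and decreases as p moves toward 0 or 1.

H(A) = H(0.17) = 0.6577 bits
H(B) = H(0.6) = 0.9710 bits

Distribution B (p=0.6) is closer to uniform (p=0.5), so it has higher entropy.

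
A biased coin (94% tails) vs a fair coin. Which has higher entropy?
Fair coin

The fair coin is uniform (p=0.5), maximizing binary entropy at 1 bit. The biased coin has H(0.94) ≈ 0.327 bits — its outcome is more predictable, so its entropy is lower.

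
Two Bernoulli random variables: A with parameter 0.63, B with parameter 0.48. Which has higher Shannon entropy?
B

For binary distributions, entropy is maximized at p=0.5 and decreases as p moves toward 0 or 1.

H(A) = H(0.63) = 0.9507 bits
H(B) = H(0.48) = 0.9988 bits

Distribution B (p=0.48) is closer to uniform (p=0.5), so it has higher entropy.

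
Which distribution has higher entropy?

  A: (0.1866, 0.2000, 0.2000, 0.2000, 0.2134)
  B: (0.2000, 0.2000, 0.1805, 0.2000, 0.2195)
A

Both distributions are close to uniform, making this a harder comparison.

H(A) = 2.3206 bits
H(B) = 2.3192 bits

The distribution closer to uniform has higher entropy.
Answer: A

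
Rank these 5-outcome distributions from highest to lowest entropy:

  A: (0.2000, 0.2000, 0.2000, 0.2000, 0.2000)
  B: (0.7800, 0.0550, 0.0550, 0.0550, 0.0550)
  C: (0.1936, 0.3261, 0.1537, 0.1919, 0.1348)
A > C > B

Key insight: Entropy is maximized by uniform distributions and minimized by concentrated distributions.

- Uniform distributions have maximum entropy log₂(5) = 2.3219 bits
- The more "peaked" or concentrated a distribution, the lower its entropy

Entropies:
  H(A) = 2.3219 bits
  H(B) = 1.2002 bits
  H(C) = 2.2477 bits

Ranking: A > C > B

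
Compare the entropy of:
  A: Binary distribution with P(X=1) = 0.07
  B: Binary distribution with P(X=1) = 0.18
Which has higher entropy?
B

For binary distributions, entropy is maximized at p=0.5 and decreases as p moves toward 0 or 1.

H(A) = H(0.07) = 0.3659 bits
H(B) = H(0.18) = 0.6801 bits

Distribution B (p=0.18) is closer to uniform (p=0.5), so it has higher entropy.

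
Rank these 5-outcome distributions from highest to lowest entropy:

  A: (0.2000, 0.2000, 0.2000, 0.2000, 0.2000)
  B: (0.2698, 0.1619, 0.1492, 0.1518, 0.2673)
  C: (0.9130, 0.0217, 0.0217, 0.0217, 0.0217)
A > B > C

Key insight: Entropy is maximized by uniform distributions and minimized by concentrated distributions.

- Uniform distributions have maximum entropy log₂(5) = 2.3219 bits
- The more "peaked" or concentrated a distribution, the lower its entropy

Entropies:
  H(A) = 2.3219 bits
  H(B) = 2.2664 bits
  H(C) = 0.6004 bits

Ranking: A > B > C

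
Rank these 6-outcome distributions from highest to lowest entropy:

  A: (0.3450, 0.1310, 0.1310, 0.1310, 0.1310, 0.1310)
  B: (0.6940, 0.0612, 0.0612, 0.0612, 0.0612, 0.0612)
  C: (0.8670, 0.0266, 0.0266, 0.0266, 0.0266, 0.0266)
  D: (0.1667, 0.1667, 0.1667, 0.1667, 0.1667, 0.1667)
D > A > B > C

Key insight: Entropy is maximized by uniform distributions and minimized by concentrated distributions.

Entropies:
  H(A) = 2.4504 bits
  H(B) = 1.5990 bits
  H(C) = 0.8744 bits
  H(D) = 2.5850 bits

Ranking: D > A > B > C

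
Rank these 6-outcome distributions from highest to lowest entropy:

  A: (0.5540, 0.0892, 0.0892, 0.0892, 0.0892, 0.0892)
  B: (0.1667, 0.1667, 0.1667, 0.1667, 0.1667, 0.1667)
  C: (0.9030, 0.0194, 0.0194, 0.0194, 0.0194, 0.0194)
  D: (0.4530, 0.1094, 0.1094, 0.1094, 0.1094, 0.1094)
B > D > A > C

Key insight: Entropy is maximized by uniform distributions and minimized by concentrated distributions.

Entropies:
  H(A) = 2.0271 bits
  H(B) = 2.5850 bits
  H(C) = 0.6846 bits
  H(D) = 2.2637 bits

Ranking: B > D > A > C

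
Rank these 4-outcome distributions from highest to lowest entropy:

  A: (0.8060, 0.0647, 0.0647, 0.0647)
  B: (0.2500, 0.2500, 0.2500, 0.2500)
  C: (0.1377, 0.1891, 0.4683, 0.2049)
B > C > A

Key insight: Entropy is maximized by uniform distributions and minimized by concentrated distributions.

- Uniform distributions have maximum entropy log₂(4) = 2.0000 bits
- The more "peaked" or concentrated a distribution, the lower its entropy

Entropies:
  H(A) = 1.0172 bits
  H(B) = 2.0000 bits
  H(C) = 1.8295 bits

Ranking: B > C > A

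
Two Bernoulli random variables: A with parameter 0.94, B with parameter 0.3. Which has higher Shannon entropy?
B

For binary distributions, entropy is maximized at p=0.5 and decreases as p moves toward 0 or 1.

H(A) = H(0.94) = 0.3274 bits
H(B) = H(0.3) = 0.8813 bits

Distribution B (p=0.3) is closer to uniform (p=0.5), so it has higher entropy.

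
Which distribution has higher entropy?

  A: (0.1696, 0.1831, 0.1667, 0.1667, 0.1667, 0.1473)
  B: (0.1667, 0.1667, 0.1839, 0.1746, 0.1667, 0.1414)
A

Both distributions are close to uniform, making this a harder comparison.

H(A) = 2.5821 bits
H(B) = 2.5805 bits

The distribution closer to uniform has higher entropy.
Answer: A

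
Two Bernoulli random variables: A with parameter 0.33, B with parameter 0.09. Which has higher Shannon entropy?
A

For binary distributions, entropy is maximized at p=0.5 and decreases as p moves toward 0 or 1.

H(A) = H(0.33) = 0.9149 bits
H(B) = H(0.09) = 0.4365 bits

Distribution A (p=0.33) is closer to uniform (p=0.5), so it has higher entropy.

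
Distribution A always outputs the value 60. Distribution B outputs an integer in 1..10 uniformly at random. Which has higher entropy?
B

A is deterministic, so H(A) = 0. B is uniform over 10 outcomes, so H(B) = log₂(10) = 3.322 bits. Any distribution with genuine randomness has higher entropy than a deterministic one.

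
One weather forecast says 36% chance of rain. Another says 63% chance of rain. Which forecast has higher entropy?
63% forecast

Treat each forecast as a Bernoulli distribution. Binary entropy is maximized at p=0.5 and falls off symmetrically toward 0 or 1. The 63% forecast is closer to 50%, so it is more uncertain. H(36%) ≈ 0.943 bits, H(63%) ≈ 0.951 bits.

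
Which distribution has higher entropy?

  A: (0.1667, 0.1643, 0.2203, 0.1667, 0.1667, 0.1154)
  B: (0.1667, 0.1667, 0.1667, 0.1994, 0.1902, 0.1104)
B

Both distributions are close to uniform, making this a harder comparison.

H(A) = 2.5609 bits
H(B) = 2.5628 bits

The distribution closer to uniform has higher entropy.
Answer: B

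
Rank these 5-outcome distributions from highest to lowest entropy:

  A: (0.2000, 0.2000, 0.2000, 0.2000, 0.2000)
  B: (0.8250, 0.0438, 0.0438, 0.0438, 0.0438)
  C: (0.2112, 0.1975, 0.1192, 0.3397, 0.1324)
A > C > B

Key insight: Entropy is maximized by uniform distributions and minimized by concentrated distributions.

- Uniform distributions have maximum entropy log₂(5) = 2.3219 bits
- The more "peaked" or concentrated a distribution, the lower its entropy

Entropies:
  H(A) = 2.3219 bits
  H(B) = 1.0190 bits
  H(C) = 2.2171 bits

Ranking: A > C > B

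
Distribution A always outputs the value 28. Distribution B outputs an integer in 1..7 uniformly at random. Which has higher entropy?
B

A is deterministic, so H(A) = 0. B is uniform over 7 outcomes, so H(B) = log₂(7) = 2.807 bits. Any distribution with genuine randomness has higher entropy than a deterministic one.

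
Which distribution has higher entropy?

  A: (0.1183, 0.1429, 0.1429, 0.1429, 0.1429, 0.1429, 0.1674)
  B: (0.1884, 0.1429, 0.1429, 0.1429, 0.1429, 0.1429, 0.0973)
A

Both distributions are close to uniform, making this a harder comparison.

H(A) = 2.8012 bits
H(B) = 2.7861 bits

The distribution closer to uniform has higher entropy.
Answer: A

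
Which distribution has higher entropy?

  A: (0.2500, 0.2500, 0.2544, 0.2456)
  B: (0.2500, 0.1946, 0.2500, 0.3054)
A

Both distributions are close to uniform, making this a harder comparison.

H(A) = 1.9999 bits
H(B) = 1.9821 bits

The distribution closer to uniform has higher entropy.
Answer: A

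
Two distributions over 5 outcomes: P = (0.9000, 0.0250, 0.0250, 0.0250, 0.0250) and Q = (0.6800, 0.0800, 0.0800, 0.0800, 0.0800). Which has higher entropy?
Q

P is highly concentrated on one outcome (90%), making it nearly deterministic. Q spreads its mass more evenly (max 68%). The more spread-out distribution has higher entropy: H(P) ≈ 0.669 bits, H(Q) ≈ 1.544 bits.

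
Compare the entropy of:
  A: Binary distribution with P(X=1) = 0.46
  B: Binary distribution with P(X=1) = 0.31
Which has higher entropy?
A

For binary distributions, entropy is maximized at p=0.5 and decreases as p moves toward 0 or 1.

H(A) = H(0.46) = 0.9954 bits
H(B) = H(0.31) = 0.8932 bits

Distribution A (p=0.46) is closer to uniform (p=0.5), so it has higher entropy.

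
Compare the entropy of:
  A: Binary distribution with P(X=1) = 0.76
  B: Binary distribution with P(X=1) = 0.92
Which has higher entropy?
A

For binary distributions, entropy is maximized at p=0.5 and decreases as p moves toward 0 or 1.

H(A) = H(0.76) = 0.7950 bits
H(B) = H(0.92) = 0.4022 bits

Distribution A (p=0.76) is closer to uniform (p=0.5), so it has higher entropy.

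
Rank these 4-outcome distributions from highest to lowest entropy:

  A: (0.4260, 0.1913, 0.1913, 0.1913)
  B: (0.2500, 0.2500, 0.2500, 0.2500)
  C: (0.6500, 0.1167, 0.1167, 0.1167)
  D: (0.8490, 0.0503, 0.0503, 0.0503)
B > A > C > D

Key insight: Entropy is maximized by uniform distributions and minimized by concentrated distributions.

Entropies:
  H(A) = 1.8939 bits
  H(B) = 2.0000 bits
  H(C) = 1.4888 bits
  H(D) = 0.8517 bits

Ranking: B > A > C > D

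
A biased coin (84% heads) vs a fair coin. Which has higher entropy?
Fair coin

The fair coin is uniform (p=0.5), maximizing binary entropy at 1 bit. The biased coin has H(0.84) ≈ 0.634 bits — its outcome is more predictable, so its entropy is lower.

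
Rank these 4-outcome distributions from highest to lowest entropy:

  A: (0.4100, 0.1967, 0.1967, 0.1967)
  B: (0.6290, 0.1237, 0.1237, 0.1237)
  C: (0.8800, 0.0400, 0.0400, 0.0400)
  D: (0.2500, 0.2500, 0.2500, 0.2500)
D > A > B > C

Key insight: Entropy is maximized by uniform distributions and minimized by concentrated distributions.

Entropies:
  H(A) = 1.9116 bits
  H(B) = 1.5395 bits
  H(C) = 0.7196 bits
  H(D) = 2.0000 bits

Ranking: D > A > B > C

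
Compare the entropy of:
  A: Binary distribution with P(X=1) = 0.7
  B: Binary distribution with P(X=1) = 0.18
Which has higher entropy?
A

For binary distributions, entropy is maximized at p=0.5 and decreases as p moves toward 0 or 1.

H(A) = H(0.7) = 0.8813 bits
H(B) = H(0.18) = 0.6801 bits

Distribution A (p=0.7) is closer to uniform (p=0.5), so it has higher entropy.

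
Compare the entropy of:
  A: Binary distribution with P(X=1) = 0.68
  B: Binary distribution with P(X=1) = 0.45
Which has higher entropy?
B

For binary distributions, entropy is maximized at p=0.5 and decreases as p moves toward 0 or 1.

H(A) = H(0.68) = 0.9044 bits
H(B) = H(0.45) = 0.9928 bits

Distribution B (p=0.45) is closer to uniform (p=0.5), so it has higher entropy.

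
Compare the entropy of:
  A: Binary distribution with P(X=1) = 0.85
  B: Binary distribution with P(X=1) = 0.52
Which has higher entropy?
B

For binary distributions, entropy is maximized at p=0.5 and decreases as p moves toward 0 or 1.

H(A) = H(0.85) = 0.6098 bits
H(B) = H(0.52) = 0.9988 bits

Distribution B (p=0.52) is closer to uniform (p=0.5), so it has higher entropy.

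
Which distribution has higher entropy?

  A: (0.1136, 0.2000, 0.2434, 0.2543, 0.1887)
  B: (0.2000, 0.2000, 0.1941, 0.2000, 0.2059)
B

Both distributions are close to uniform, making this a harder comparison.

H(A) = 2.2734 bits
H(B) = 2.3217 bits

The distribution closer to uniform has higher entropy.
Answer: B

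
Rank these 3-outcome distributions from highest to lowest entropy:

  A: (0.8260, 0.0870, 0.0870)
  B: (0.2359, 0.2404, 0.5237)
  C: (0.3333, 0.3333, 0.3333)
C > B > A

Key insight: Entropy is maximized by uniform distributions and minimized by concentrated distributions.

- Uniform distributions have maximum entropy log₂(3) = 1.5850 bits
- The more "peaked" or concentrated a distribution, the lower its entropy

Entropies:
  H(A) = 0.8408 bits
  H(B) = 1.4746 bits
  H(C) = 1.5850 bits

Ranking: C > B > A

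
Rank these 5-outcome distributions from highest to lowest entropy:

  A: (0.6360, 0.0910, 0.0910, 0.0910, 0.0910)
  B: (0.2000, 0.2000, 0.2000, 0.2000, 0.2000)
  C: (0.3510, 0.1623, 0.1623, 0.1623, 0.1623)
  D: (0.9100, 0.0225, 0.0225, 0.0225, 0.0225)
B > C > A > D

Key insight: Entropy is maximized by uniform distributions and minimized by concentrated distributions.

Entropies:
  H(A) = 1.6740 bits
  H(B) = 2.3219 bits
  H(C) = 2.2330 bits
  H(D) = 0.6165 bits

Ranking: B > C > A > D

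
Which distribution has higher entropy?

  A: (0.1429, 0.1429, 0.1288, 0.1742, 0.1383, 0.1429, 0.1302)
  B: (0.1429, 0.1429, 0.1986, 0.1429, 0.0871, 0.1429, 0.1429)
A

Both distributions are close to uniform, making this a harder comparison.

H(A) = 2.8008 bits
H(B) = 2.7751 bits

The distribution closer to uniform has higher entropy.
Answer: A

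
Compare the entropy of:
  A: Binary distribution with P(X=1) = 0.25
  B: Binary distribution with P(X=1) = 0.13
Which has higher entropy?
A

For binary distributions, entropy is maximized at p=0.5 and decreases as p moves toward 0 or 1.

H(A) = H(0.25) = 0.8113 bits
H(B) = H(0.13) = 0.5574 bits

Distribution A (p=0.25) is closer to uniform (p=0.5), so it has higher entropy.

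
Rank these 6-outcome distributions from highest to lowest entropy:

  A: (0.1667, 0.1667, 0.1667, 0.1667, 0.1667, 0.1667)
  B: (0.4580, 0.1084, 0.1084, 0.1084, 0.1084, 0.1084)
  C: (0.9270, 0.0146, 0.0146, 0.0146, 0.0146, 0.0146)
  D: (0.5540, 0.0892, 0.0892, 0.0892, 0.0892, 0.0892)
A > B > D > C

Key insight: Entropy is maximized by uniform distributions and minimized by concentrated distributions.

Entropies:
  H(A) = 2.5850 bits
  H(B) = 2.2534 bits
  H(C) = 0.5465 bits
  H(D) = 2.0271 bits

Ranking: A > B > D > C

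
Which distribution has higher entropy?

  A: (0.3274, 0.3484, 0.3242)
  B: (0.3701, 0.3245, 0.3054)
A

Both distributions are close to uniform, making this a harder comparison.

H(A) = 1.5842 bits
H(B) = 1.5802 bits

The distribution closer to uniform has higher entropy.
Answer: A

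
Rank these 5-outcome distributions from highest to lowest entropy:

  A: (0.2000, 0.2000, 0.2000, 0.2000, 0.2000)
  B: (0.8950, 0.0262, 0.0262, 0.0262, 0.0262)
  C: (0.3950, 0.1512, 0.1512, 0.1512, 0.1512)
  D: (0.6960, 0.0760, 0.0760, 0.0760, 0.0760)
A > C > D > B

Key insight: Entropy is maximized by uniform distributions and minimized by concentrated distributions.

Entropies:
  H(A) = 2.3219 bits
  H(B) = 0.6946 bits
  H(C) = 2.1780 bits
  H(D) = 1.4941 bits

Ranking: A > C > D > B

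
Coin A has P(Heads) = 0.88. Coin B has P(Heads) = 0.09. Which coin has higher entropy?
A

For binary distributions, entropy is maximized at p=0.5 and decreases as p moves toward 0 or 1.

H(A) = H(0.88) = 0.5294 bits
H(B) = H(0.09) = 0.4365 bits

Distribution A (p=0.88) is closer to uniform (p=0.5), so it has higher entropy.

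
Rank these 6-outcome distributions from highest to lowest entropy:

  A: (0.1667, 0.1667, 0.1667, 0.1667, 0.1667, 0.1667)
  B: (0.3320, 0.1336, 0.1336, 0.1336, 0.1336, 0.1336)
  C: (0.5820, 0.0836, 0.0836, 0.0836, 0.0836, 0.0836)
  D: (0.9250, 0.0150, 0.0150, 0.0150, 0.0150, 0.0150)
A > B > C > D

Key insight: Entropy is maximized by uniform distributions and minimized by concentrated distributions.

Entropies:
  H(A) = 2.5850 bits
  H(B) = 2.4680 bits
  H(C) = 1.9511 bits
  H(D) = 0.5585 bits

Ranking: A > B > C > D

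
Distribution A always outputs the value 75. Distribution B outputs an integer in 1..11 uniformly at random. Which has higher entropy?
B

A is deterministic, so H(A) = 0. B is uniform over 11 outcomes, so H(B) = log₂(11) = 3.459 bits. Any distribution with genuine randomness has higher entropy than a deterministic one.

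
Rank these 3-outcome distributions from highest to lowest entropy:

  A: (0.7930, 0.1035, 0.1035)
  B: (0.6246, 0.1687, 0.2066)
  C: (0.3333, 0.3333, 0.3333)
C > B > A

Key insight: Entropy is maximized by uniform distributions and minimized by concentrated distributions.

- Uniform distributions have maximum entropy log₂(3) = 1.5850 bits
- The more "peaked" or concentrated a distribution, the lower its entropy

Entropies:
  H(A) = 0.9427 bits
  H(B) = 1.3273 bits
  H(C) = 1.5850 bits

Ranking: C > B > A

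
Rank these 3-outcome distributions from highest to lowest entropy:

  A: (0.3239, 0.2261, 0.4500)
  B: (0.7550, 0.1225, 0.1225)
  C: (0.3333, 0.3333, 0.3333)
C > A > B

Key insight: Entropy is maximized by uniform distributions and minimized by concentrated distributions.

- Uniform distributions have maximum entropy log₂(3) = 1.5850 bits
- The more "peaked" or concentrated a distribution, the lower its entropy

Entropies:
  H(A) = 1.5302 bits
  H(B) = 1.0483 bits
  H(C) = 1.5850 bits

Ranking: C > A > B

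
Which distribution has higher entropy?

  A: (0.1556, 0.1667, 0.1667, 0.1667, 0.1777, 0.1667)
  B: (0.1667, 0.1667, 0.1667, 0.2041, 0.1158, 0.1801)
A

Both distributions are close to uniform, making this a harder comparison.

H(A) = 2.5839 bits
H(B) = 2.5660 bits

The distribution closer to uniform has higher entropy.
Answer: A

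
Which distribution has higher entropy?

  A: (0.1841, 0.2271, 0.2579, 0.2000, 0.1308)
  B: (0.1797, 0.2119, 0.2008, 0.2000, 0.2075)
B

Both distributions are close to uniform, making this a harder comparison.

H(A) = 2.2877 bits
H(B) = 2.3197 bits

The distribution closer to uniform has higher entropy.
Answer: B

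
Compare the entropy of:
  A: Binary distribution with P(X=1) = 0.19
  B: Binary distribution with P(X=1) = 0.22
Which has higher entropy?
B

For binary distributions, entropy is maximized at p=0.5 and decreases as p moves toward 0 or 1.

H(A) = H(0.19) = 0.7015 bits
H(B) = H(0.22) = 0.7602 bits

Distribution B (p=0.22) is closer to uniform (p=0.5), so it has higher entropy.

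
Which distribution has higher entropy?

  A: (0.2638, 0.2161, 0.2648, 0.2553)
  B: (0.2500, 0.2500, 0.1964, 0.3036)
A

Both distributions are close to uniform, making this a harder comparison.

H(A) = 1.9953 bits
H(B) = 1.9833 bits

The distribution closer to uniform has higher entropy.
Answer: A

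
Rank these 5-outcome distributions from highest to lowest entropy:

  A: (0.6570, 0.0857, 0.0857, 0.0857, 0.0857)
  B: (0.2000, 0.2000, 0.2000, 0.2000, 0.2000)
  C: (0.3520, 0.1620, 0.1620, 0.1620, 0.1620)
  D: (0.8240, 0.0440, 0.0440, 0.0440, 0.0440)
B > C > A > D

Key insight: Entropy is maximized by uniform distributions and minimized by concentrated distributions.

Entropies:
  H(A) = 1.6137 bits
  H(B) = 2.3219 bits
  H(C) = 2.2318 bits
  H(D) = 1.0232 bits

Ranking: B > C > A > D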